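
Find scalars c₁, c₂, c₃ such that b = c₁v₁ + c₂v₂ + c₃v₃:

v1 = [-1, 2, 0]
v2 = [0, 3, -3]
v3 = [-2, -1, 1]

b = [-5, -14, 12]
c1 = -1, c2 = -3, c3 = 3

b = -1·v1 + -3·v2 + 3·v3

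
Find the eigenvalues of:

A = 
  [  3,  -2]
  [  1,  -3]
tr(A) = 0, det(A) = -7
Characteristic polynomial: λ² - tr(A)λ + det(A) = λ² - 7
λ² - 7 = 0  ⇒  λ = (0 ± √((0)² - 4·(-7)))/2 = (0 ± √(28))/2
  = √7,  -√7

λ = √7, -√7  (≈ 2.646, -2.646)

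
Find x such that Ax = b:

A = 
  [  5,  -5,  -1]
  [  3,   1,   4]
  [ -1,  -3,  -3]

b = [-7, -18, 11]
x = [-2, 0, -3]

Row reduce the augmented matrix [A|b]:
R2 → R2 - (3/5)·R1
R3 → R3 + (1/5)·R1
R3 → R3 + (1)·R2
REF = 
  [    5,    -5,    -1,    -7]
  [    0,     4,  23/5, -69/5]
  [    0,     0,   7/5, -21/5]

Back-substitution:
x₃ = (-21/5) / (7/5) = -3
x₂ = (-69/5 - (23/5)(-3)) / 4 = 0
x₁ = (-7 - (-5)(0) - (-1)(-3)) / 5 = -2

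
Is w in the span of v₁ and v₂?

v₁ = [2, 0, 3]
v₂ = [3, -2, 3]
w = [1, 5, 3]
No

Form the augmented matrix and row-reduce:
[v₁|v₂|w] = 
  [  2,   3,   1]
  [  0,  -2,   5]
  [  3,   3,   3]
R3 → R3 - (3/2)·R1
R3 → R3 - (3/4)·R2
REF = 
  [   2,    3,    1]
  [   0,   -2,    5]
  [   0,    0, -9/4]

Row 3 reads [0 0 | -9/4], i.e. 0 = -9/4, so the system is inconsistent and w ∉ span{v₁, v₂}.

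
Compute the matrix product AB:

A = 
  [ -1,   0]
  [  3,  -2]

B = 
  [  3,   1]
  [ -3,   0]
AB = 
  [ -3,  -1]
  [ 15,   3]

A is 2×2 and B is 2×2, so AB is 2×2. Each entry is (row of A)·(column of B):
AB[1,1] = (-1)(3) + (0)(-3) = -3
AB[1,2] = (-1)(1) + (0)(0) = -1
AB[2,1] = (3)(3) + (-2)(-3) = 15
AB[2,2] = (3)(1) + (-2)(0) = 3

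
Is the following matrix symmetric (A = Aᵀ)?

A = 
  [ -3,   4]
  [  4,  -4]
Yes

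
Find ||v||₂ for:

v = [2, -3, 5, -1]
6.245

||v||₂ = √((2)² + (-3)² + (5)² + (-1)²) = √39 = 6.245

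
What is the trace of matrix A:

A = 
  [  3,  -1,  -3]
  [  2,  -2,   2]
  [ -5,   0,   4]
5

tr(A) = 3 + -2 + 4 = 5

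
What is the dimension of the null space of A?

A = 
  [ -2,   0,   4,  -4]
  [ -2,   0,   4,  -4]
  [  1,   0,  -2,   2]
nullity(A) = 3

Row reduce:
R2 → R2 - (1)·R1
R3 → R3 + (1/2)·R1
REF = 
  [ -2,   0,   4,  -4]
  [  0,   0,   0,   0]
  [  0,   0,   0,   0]
Pivot columns: 1 → 1 pivot.
rank(A) = 1, so nullity(A) = 4 - 1 = 3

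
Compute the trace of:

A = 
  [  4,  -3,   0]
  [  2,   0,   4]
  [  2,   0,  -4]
0

tr(A) = 4 + 0 + -4 = 0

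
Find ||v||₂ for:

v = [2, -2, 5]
5.745

||v||₂ = √((2)² + (-2)² + (5)²) = √33 = 5.745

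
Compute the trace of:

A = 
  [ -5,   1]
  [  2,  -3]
-8

tr(A) = -5 + -3 = -8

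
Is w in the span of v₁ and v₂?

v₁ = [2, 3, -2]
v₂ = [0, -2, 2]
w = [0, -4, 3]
No

Form the augmented matrix and row-reduce:
[v₁|v₂|w] = 
  [  2,   0,   0]
  [  3,  -2,  -4]
  [ -2,   2,   3]
R2 → R2 - (3/2)·R1
R3 → R3 + (1)·R1
R3 → R3 + (1)·R2
REF = 
  [  2,   0,   0]
  [  0,  -2,  -4]
  [  0,   0,  -1]

Row 3 reads [0 0 | -1], i.e. 0 = -1, so the system is inconsistent and w ∉ span{v₁, v₂}.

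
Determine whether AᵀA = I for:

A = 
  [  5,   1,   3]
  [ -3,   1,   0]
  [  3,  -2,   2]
No

AᵀA = 
  [ 43,  -4,  21]
  [ -4,   6,  -1]
  [ 21,  -1,  13]
≠ I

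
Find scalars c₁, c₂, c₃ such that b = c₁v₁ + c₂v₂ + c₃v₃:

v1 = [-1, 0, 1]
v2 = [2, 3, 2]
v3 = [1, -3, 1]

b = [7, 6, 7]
c1 = 0, c2 = 3, c3 = 1

b = 0·v1 + 3·v2 + 1·v3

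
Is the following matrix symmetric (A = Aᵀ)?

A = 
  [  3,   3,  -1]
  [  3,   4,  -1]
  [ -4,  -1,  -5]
No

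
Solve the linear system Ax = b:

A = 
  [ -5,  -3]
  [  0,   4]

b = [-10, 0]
Row reduce the augmented matrix [A|b]:
(already in echelon form)
REF = 
  [ -5,  -3, -10]
  [  0,   4,   0]

Back-substitution:
x₂ = 0 / 4 = 0
x₁ = (-10 - (-3)(0)) / (-5) = 2

x = [2, 0]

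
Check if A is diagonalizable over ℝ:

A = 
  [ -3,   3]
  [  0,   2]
Yes

tr(A) = -1, det(A) = -6
Characteristic polynomial: λ² - tr(A)λ + det(A) = λ² + λ - 6
λ² + λ - 6 = (λ + 3)(λ - 2)
Eigenvalues: 2, -3
λ=-3: alg. mult. = 1, geom. mult. = 2 - rank(A - (-3)I) = 2 - 1 = 1
λ=2: alg. mult. = 1, geom. mult. = 2 - rank(A - (2)I) = 2 - 1 = 1
Sum of geometric multiplicities equals n, so A has n independent eigenvectors.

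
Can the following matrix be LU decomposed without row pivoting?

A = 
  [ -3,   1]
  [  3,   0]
Yes.
A[1,1] = -3 ≠ 0, so Gaussian elimination proceeds without a row swap: multiplier ℓ₂₁ = (3)/(-3) = -1, and U[2,2] = 0 - (-1)(1) = 1.
L = 
  [  1,   0]
  [ -1,   1]
U = 
  [ -3,   1]
  [  0,   1]
Check row 2 of LU: [(-1)(-3), (-1)(1) + 1] = [3, 0] = row 2 of A ✓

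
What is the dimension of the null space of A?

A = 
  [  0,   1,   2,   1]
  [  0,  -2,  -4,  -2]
nullity(A) = 3

Row reduce:
R2 → R2 + (2)·R1
REF = 
  [  0,   1,   2,   1]
  [  0,   0,   0,   0]
Pivot columns: 2 → 1 pivot.
rank(A) = 1, so nullity(A) = 4 - 1 = 3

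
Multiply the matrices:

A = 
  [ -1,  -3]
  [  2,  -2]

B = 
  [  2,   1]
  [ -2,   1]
AB = 
  [  4,  -4]
  [  8,   0]

A is 2×2 and B is 2×2, so AB is 2×2. Each entry is (row of A)·(column of B):
AB[1,1] = (-1)(2) + (-3)(-2) = 4
AB[1,2] = (-1)(1) + (-3)(1) = -4
AB[2,1] = (2)(2) + (-2)(-2) = 8
AB[2,2] = (2)(1) + (-2)(1) = 0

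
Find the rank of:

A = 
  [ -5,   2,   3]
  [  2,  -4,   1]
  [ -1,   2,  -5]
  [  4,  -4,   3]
Row reduce:
R2 → R2 + (2/5)·R1
R3 → R3 - (1/5)·R1
R4 → R4 + (4/5)·R1
R3 → R3 + (1/2)·R2
R4 → R4 - (3/4)·R2
R4 → R4 + (5/6)·R3
REF = 
  [   -5,     2,     3]
  [    0, -16/5,  11/5]
  [    0,     0,  -9/2]
  [    0,     0,     0]
Pivot columns: 1, 2, 3 → 3 pivots.

rank(A) = 3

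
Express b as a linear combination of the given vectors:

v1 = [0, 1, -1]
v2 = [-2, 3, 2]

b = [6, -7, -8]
c1 = 2, c2 = -3

b = 2·v1 + -3·v2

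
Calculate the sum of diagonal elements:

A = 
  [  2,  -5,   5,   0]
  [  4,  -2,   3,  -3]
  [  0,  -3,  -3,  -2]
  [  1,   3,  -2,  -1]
-4

tr(A) = 2 + -2 + -3 + -1 = -4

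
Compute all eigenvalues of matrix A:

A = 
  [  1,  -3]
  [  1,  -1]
tr(A) = 0, det(A) = 2
Characteristic polynomial: λ² - tr(A)λ + det(A) = λ² + 2
λ² + 2 = 0  ⇒  λ = (0 ± √((0)² - 4·(2)))/2 = (0 ± √(-8))/2
  = i√2,  -i√2

λ = i√2, -i√2  (≈ 0 + 1.414i, 0 - 1.414i)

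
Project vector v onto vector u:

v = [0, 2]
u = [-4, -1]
proj_u(v) = [8/17, 2/17]

v·u = (0)(-4) + (2)(-1) = -2
u·u = (-4)² + (-1)² = 17
proj_u(v) = (v·u / u·u) × u = (-2/17) × u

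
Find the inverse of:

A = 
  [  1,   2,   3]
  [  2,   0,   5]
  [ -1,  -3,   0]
det(A) = (1)·((0)(0) - (5)(-3)) - (2)·((2)(0) - (5)(-1)) + (3)·((2)(-3) - (0)(-1))
  = (1)(15) - (2)(5) + (3)(-6)
  = -13
det(A) = -13 ≠ 0, so A is invertible.

Cofactors Cᵢⱼ = (-1)ⁱ⁺ʲ·Mᵢⱼ:
C = 
  [ 15,  -5,  -6]
  [ -9,   3,   1]
  [ 10,   1,  -4]

adj(A) = Cᵀ:
adj(A) = 
  [ 15,  -9,  10]
  [ -5,   3,   1]
  [ -6,   1,  -4]

A⁻¹ = (-1/13) · adj(A):
A⁻¹ = 
  [-15/13,   9/13, -10/13]
  [  5/13,  -3/13,  -1/13]
  [  6/13,  -1/13,   4/13]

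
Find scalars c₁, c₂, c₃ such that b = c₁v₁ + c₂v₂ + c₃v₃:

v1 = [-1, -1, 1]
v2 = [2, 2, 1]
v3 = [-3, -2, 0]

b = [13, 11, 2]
c1 = -1, c2 = 3, c3 = -2

b = -1·v1 + 3·v2 + -2·v3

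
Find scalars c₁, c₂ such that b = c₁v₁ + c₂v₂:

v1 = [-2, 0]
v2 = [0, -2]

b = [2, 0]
c1 = -1, c2 = 0

b = -1·v1 + 0·v2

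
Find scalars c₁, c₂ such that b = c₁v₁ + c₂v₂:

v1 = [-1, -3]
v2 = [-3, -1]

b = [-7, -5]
c1 = 1, c2 = 2

b = 1·v1 + 2·v2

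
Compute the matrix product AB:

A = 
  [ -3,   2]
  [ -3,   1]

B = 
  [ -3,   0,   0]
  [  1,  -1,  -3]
AB = 
  [ 11,  -2,  -6]
  [ 10,  -1,  -3]

A is 2×2 and B is 2×3, so AB is 2×3. Each entry is (row of A)·(column of B):
AB[1,1] = (-3)(-3) + (2)(1) = 11
AB[1,2] = (-3)(0) + (2)(-1) = -2
AB[1,3] = (-3)(0) + (2)(-3) = -6
AB[2,1] = (-3)(-3) + (1)(1) = 10
AB[2,2] = (-3)(0) + (1)(-1) = -1
AB[2,3] = (-3)(0) + (1)(-3) = -3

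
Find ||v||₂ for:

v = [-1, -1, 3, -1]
3.464

||v||₂ = √((-1)² + (-1)² + (3)² + (-1)²) = √12 = 3.464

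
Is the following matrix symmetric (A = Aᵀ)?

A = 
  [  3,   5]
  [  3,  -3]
No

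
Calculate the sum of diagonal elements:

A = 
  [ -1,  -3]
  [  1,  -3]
-4

tr(A) = -1 + -3 = -4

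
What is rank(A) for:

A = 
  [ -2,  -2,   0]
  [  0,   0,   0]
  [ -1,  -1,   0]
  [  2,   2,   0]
rank(A) = 1

Row reduce:
R3 → R3 - (1/2)·R1
R4 → R4 + (1)·R1
REF = 
  [ -2,  -2,   0]
  [  0,   0,   0]
  [  0,   0,   0]
  [  0,   0,   0]
Pivot columns: 1 → 1 pivot.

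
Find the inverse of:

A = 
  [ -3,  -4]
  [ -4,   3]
det(A) = (-3)(3) - (-4)(-4) = -25
For a 2×2 matrix, A⁻¹ = (1/det(A)) · [[d, -b], [-c, a]]
    = (-1/25) · [[3, 4], [4, -3]]

A⁻¹ = 
  [-3/25, -4/25]
  [-4/25,  3/25]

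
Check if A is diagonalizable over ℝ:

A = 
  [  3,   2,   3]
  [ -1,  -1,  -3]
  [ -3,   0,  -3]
No

Characteristic polynomial: det(λI - A) = λ³ + λ² + 2λ - 12
By the rational root theorem any rational root is an integer dividing 12; none of those is a root, so p(λ) has no rational roots and hence (being an irreducible cubic) no repeated roots.
Discriminant of the cubic: Δ = -4300
Δ < 0 ⇒ one real eigenvalue and a complex-conjugate pair: λ ≈ -1.378 + 2.222i, -1.378 - 2.222i, 1.755
Has complex eigenvalues (not diagonalizable over ℝ).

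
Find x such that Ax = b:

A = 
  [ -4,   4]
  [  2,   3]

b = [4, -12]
x = [-3, -2]

Row reduce the augmented matrix [A|b]:
R2 → R2 + (1/2)·R1
REF = 
  [ -4,   4,   4]
  [  0,   5, -10]

Back-substitution:
x₂ = (-10) / 5 = -2
x₁ = (4 - (4)(-2)) / (-4) = -3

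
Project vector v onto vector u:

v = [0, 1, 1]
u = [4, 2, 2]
proj_u(v) = [2/3, 1/3, 1/3]

v·u = (0)(4) + (1)(2) + (1)(2) = 4
u·u = (4)² + (2)² + (2)² = 24
proj_u(v) = (v·u / u·u) × u = (4/24) × u = (1/6) × u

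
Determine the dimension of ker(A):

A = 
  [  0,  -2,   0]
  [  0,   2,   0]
nullity(A) = 2

Row reduce:
R2 → R2 + (1)·R1
REF = 
  [  0,  -2,   0]
  [  0,   0,   0]
Pivot columns: 2 → 1 pivot.
rank(A) = 1, so nullity(A) = 3 - 1 = 2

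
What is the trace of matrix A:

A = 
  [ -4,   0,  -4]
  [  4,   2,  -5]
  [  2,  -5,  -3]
-5

tr(A) = -4 + 2 + -3 = -5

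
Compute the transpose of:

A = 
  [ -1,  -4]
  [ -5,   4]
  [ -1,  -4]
Aᵀ = 
  [ -1,  -5,  -1]
  [ -4,   4,  -4]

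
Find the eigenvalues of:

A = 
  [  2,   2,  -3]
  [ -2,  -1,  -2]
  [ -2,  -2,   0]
Characteristic polynomial: det(λI - A) = λ³ - λ² - 8λ + 6
Testing integer divisors of the constant term: p(3) = 0, so (λ - 3) is a factor:
p(λ) = (λ - 3)(λ² + 2λ - 2)
λ² + 2λ - 2 = 0  ⇒  λ = (-2 ± √((2)² - 4·(-2)))/2 = (-2 ± √(12))/2
  = -1 + √3,  -1 - √3

λ = 3, -1 + √3, -1 - √3  (≈ 3, 0.7321, -2.732)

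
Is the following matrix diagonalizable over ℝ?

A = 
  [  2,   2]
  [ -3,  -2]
No

tr(A) = 0, det(A) = 2
Characteristic polynomial: λ² - tr(A)λ + det(A) = λ² + 2
λ² + 2 = 0  ⇒  λ = (0 ± √((0)² - 4·(2)))/2 = (0 ± √(-8))/2
  = i√2,  -i√2
Eigenvalues: i√2, -i√2  (≈ 0 + 1.414i, 0 - 1.414i)
Has complex eigenvalues (not diagonalizable over ℝ).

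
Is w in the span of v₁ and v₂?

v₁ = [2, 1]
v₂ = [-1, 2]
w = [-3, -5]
Yes

Form the augmented matrix and row-reduce:
[v₁|v₂|w] = 
  [  2,  -1,  -3]
  [  1,   2,  -5]
R2 → R2 - (1/2)·R1
REF = 
  [   2,   -1,   -3]
  [   0,  5/2, -7/2]

No row of the form [0 0 | nonzero], so the system is consistent. Back-substitution gives c₁ = -11/5, c₂ = -7/5: w = (-11/5)·v₁ + (-7/5)·v₂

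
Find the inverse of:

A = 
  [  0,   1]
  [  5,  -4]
det(A) = (0)(-4) - (1)(5) = -5
For a 2×2 matrix, A⁻¹ = (1/det(A)) · [[d, -b], [-c, a]]
    = (-1/5) · [[-4, -1], [-5, 0]]

A⁻¹ = 
  [4/5, 1/5]
  [  1,   0]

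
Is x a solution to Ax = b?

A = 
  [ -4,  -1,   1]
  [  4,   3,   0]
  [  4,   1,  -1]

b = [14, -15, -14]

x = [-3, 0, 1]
No

Ax = [13, -12, -13] ≠ b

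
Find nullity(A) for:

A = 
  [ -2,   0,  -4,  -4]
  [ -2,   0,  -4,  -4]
nullity(A) = 3

Row reduce:
R2 → R2 - (1)·R1
REF = 
  [ -2,   0,  -4,  -4]
  [  0,   0,   0,   0]
Pivot columns: 1 → 1 pivot.
rank(A) = 1, so nullity(A) = 4 - 1 = 3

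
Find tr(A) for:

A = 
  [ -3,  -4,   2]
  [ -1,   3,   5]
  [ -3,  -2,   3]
3

tr(A) = -3 + 3 + 3 = 3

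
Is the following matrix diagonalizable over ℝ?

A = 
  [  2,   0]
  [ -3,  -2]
Yes

tr(A) = 0, det(A) = -4
Characteristic polynomial: λ² - tr(A)λ + det(A) = λ² - 4
λ² - 4 = (λ + 2)(λ - 2)
Eigenvalues: 2, -2
λ=-2: alg. mult. = 1, geom. mult. = 2 - rank(A - (-2)I) = 2 - 1 = 1
λ=2: alg. mult. = 1, geom. mult. = 2 - rank(A - (2)I) = 2 - 1 = 1
Sum of geometric multiplicities equals n, so A has n independent eigenvectors.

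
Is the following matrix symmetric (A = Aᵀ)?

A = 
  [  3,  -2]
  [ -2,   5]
Yes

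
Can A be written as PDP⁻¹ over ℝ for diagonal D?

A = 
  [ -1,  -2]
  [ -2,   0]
Yes

tr(A) = -1, det(A) = -4
Characteristic polynomial: λ² - tr(A)λ + det(A) = λ² + λ - 4
λ² + λ - 4 = 0  ⇒  λ = (-1 ± √((1)² - 4·(-4)))/2 = (-1 ± √(17))/2
  = (-1 + √17)/2,  (-1 - √17)/2
Eigenvalues: (-1 + √17)/2, (-1 - √17)/2  (≈ 1.562, -2.562)
The two irrational eigenvalues are distinct (simple), so each has alg. mult. = geom. mult. = 1.
Sum of geometric multiplicities equals n, so A has n independent eigenvectors.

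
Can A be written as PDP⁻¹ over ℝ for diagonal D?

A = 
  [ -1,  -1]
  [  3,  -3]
No

tr(A) = -4, det(A) = 6
Characteristic polynomial: λ² - tr(A)λ + det(A) = λ² + 4λ + 6
λ² + 4λ + 6 = 0  ⇒  λ = (-4 ± √((4)² - 4·(6)))/2 = (-4 ± √(-8))/2
  = -2 + i√2,  -2 - i√2
Eigenvalues: -2 + i√2, -2 - i√2  (≈ -2 + 1.414i, -2 - 1.414i)
Has complex eigenvalues (not diagonalizable over ℝ).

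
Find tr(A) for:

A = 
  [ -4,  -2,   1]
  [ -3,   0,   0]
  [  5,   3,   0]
-4

tr(A) = -4 + 0 + 0 = -4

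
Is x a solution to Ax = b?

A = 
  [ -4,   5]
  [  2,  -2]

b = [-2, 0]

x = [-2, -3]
No

Ax = [-7, 2] ≠ b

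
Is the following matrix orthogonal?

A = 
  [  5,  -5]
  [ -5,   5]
No

AᵀA = 
  [ 50, -50]
  [-50,  50]
≠ I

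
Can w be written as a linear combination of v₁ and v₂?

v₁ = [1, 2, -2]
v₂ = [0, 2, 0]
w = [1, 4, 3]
No

Form the augmented matrix and row-reduce:
[v₁|v₂|w] = 
  [  1,   0,   1]
  [  2,   2,   4]
  [ -2,   0,   3]
R2 → R2 - (2)·R1
R3 → R3 + (2)·R1
REF = 
  [  1,   0,   1]
  [  0,   2,   2]
  [  0,   0,   5]

Row 3 reads [0 0 | 5], i.e. 0 = 5, so the system is inconsistent and w ∉ span{v₁, v₂}.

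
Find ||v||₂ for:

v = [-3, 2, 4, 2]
5.745

||v||₂ = √((-3)² + (2)² + (4)² + (2)²) = √33 = 5.745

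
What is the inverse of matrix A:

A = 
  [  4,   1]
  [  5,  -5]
det(A) = (4)(-5) - (1)(5) = -25
For a 2×2 matrix, A⁻¹ = (1/det(A)) · [[d, -b], [-c, a]]
    = (-1/25) · [[-5, -1], [-5, 4]]

A⁻¹ = 
  [  1/5,  1/25]
  [  1/5, -4/25]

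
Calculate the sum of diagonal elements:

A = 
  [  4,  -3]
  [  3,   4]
8

tr(A) = 4 + 4 = 8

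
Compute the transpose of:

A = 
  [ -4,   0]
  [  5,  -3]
Aᵀ = 
  [ -4,   5]
  [  0,  -3]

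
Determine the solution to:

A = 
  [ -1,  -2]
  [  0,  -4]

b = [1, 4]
x = [1, -1]

Row reduce the augmented matrix [A|b]:
(already in echelon form)
REF = 
  [ -1,  -2,   1]
  [  0,  -4,   4]

Back-substitution:
x₂ = 4 / (-4) = -1
x₁ = (1 - (-2)(-1)) / (-1) = 1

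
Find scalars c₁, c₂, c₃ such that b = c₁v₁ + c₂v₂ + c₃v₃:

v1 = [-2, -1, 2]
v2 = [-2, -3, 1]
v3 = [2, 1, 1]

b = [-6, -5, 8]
c1 = 3, c2 = 1, c3 = 1

b = 3·v1 + 1·v2 + 1·v3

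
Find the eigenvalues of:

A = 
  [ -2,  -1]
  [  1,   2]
λ = √3, -√3  (≈ 1.732, -1.732)

tr(A) = 0, det(A) = -3
Characteristic polynomial: λ² - tr(A)λ + det(A) = λ² - 3
λ² - 3 = 0  ⇒  λ = (0 ± √((0)² - 4·(-3)))/2 = (0 ± √(12))/2
  = √3,  -√3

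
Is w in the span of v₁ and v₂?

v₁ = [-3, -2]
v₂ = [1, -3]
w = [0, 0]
Yes

Form the augmented matrix and row-reduce:
[v₁|v₂|w] = 
  [ -3,   1,   0]
  [ -2,  -3,   0]
R2 → R2 - (2/3)·R1
REF = 
  [   -3,     1,     0]
  [    0, -11/3,     0]

No row of the form [0 0 | nonzero], so the system is consistent. Back-substitution gives c₁ = 0, c₂ = 0: w = (0)·v₁ + (0)·v₂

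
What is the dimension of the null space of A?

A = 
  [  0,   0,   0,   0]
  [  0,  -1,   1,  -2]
nullity(A) = 3

Row reduce:
Swap R1 ↔ R2
REF = 
  [  0,  -1,   1,  -2]
  [  0,   0,   0,   0]
Pivot columns: 2 → 1 pivot.
rank(A) = 1, so nullity(A) = 4 - 1 = 3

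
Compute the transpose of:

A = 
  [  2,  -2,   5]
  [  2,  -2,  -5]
Aᵀ = 
  [  2,   2]
  [ -2,  -2]
  [  5,  -5]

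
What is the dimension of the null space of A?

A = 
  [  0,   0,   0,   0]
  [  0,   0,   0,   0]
nullity(A) = 4

Row reduce:
(no row operations needed)
REF = 
  [  0,   0,   0,   0]
  [  0,   0,   0,   0]
Pivot columns: none → 0 pivots.
rank(A) = 0, so nullity(A) = 4 - 0 = 4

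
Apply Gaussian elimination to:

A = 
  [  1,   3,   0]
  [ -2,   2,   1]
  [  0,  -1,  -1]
Row operations:
R2 → R2 + (2)·R1
R3 → R3 + (1/8)·R2

Resulting echelon form:
REF = 
  [   1,    3,    0]
  [   0,    8,    1]
  [   0,    0, -7/8]

Rank = 3 (number of non-zero pivot rows).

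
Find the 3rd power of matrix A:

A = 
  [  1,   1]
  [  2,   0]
A² = A·A:
A²[1,1] = (1)(1) + (1)(2) = 3
A²[1,2] = (1)(1) + (1)(0) = 1
A²[2,1] = (2)(1) + (0)(2) = 2
A²[2,2] = (2)(1) + (0)(0) = 2
A² = 
  [  3,   1]
  [  2,   2]

A^3 = A^2·A:
A^3[1,1] = (3)(1) + (1)(2) = 5
A^3[1,2] = (3)(1) + (1)(0) = 3
A^3[2,1] = (2)(1) + (2)(2) = 6
A^3[2,2] = (2)(1) + (2)(0) = 2
A^3 = 
  [  5,   3]
  [  6,   2]

Therefore
A^3 = 
  [  5,   3]
  [  6,   2]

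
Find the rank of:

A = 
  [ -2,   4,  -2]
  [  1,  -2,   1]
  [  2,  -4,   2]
Row reduce:
R2 → R2 + (1/2)·R1
R3 → R3 + (1)·R1
REF = 
  [ -2,   4,  -2]
  [  0,   0,   0]
  [  0,   0,   0]
Pivot columns: 1 → 1 pivot.

rank(A) = 1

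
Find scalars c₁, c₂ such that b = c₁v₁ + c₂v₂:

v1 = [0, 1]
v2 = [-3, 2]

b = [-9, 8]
c1 = 2, c2 = 3

b = 2·v1 + 3·v2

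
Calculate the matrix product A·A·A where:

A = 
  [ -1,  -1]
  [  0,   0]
A^3 = 
  [ -1,  -1]
  [  0,   0]

A² = A·A:
A²[1,1] = (-1)(-1) + (-1)(0) = 1
A²[1,2] = (-1)(-1) + (-1)(0) = 1
A²[2,1] = (0)(-1) + (0)(0) = 0
A²[2,2] = (0)(-1) + (0)(0) = 0
A² = 
  [  1,   1]
  [  0,   0]

A^3 = A^2·A:
A^3[1,1] = (1)(-1) + (1)(0) = -1
A^3[1,2] = (1)(-1) + (1)(0) = -1
A^3[2,1] = (0)(-1) + (0)(0) = 0
A^3[2,2] = (0)(-1) + (0)(0) = 0
A^3 = 
  [ -1,  -1]
  [  0,   0]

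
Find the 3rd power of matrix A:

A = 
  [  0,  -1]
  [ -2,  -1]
A² = A·A:
A²[1,1] = (0)(0) + (-1)(-2) = 2
A²[1,2] = (0)(-1) + (-1)(-1) = 1
A²[2,1] = (-2)(0) + (-1)(-2) = 2
A²[2,2] = (-2)(-1) + (-1)(-1) = 3
A² = 
  [  2,   1]
  [  2,   3]

A^3 = A^2·A:
A^3[1,1] = (2)(0) + (1)(-2) = -2
A^3[1,2] = (2)(-1) + (1)(-1) = -3
A^3[2,1] = (2)(0) + (3)(-2) = -6
A^3[2,2] = (2)(-1) + (3)(-1) = -5
A^3 = 
  [ -2,  -3]
  [ -6,  -5]

Therefore
A^3 = 
  [ -2,  -3]
  [ -6,  -5]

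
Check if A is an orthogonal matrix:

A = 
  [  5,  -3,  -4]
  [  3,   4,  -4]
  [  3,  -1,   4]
No

AᵀA = 
  [ 43,  -6, -20]
  [ -6,  26,  -8]
  [-20,  -8,  48]
≠ I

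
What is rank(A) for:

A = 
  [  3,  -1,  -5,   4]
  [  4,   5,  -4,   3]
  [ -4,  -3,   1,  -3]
rank(A) = 3

Row reduce:
R2 → R2 - (4/3)·R1
R3 → R3 + (4/3)·R1
R3 → R3 + (13/19)·R2
REF = 
  [     3,     -1,     -5,      4]
  [     0,   19/3,    8/3,   -7/3]
  [     0,      0, -73/19,  14/19]
Pivot columns: 1, 2, 3 → 3 pivots.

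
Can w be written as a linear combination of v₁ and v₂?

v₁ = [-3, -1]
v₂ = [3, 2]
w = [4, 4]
Yes

Form the augmented matrix and row-reduce:
[v₁|v₂|w] = 
  [ -3,   3,   4]
  [ -1,   2,   4]
R2 → R2 - (1/3)·R1
REF = 
  [ -3,   3,   4]
  [  0,   1, 8/3]

No row of the form [0 0 | nonzero], so the system is consistent. Back-substitution gives c₁ = 4/3, c₂ = 8/3: w = (4/3)·v₁ + (8/3)·v₂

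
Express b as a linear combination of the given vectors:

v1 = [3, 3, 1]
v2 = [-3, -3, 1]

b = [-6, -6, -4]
c1 = -3, c2 = -1

b = -3·v1 + -1·v2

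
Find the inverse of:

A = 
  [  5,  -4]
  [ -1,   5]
det(A) = (5)(5) - (-4)(-1) = 21
For a 2×2 matrix, A⁻¹ = (1/det(A)) · [[d, -b], [-c, a]]
    = (1/21) · [[5, 4], [1, 5]]

A⁻¹ = 
  [5/21, 4/21]
  [1/21, 5/21]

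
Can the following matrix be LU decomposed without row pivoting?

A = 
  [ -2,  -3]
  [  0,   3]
Yes.
A[1,1] = -2 ≠ 0, so Gaussian elimination proceeds without a row swap: multiplier ℓ₂₁ = (0)/(-2) = 0, and U[2,2] = 3 - (0)(-3) = 3.
L = 
  [  1,   0]
  [  0,   1]
U = 
  [ -2,  -3]
  [  0,   3]
Check row 2 of LU: [(0)(-2), (0)(-3) + 3] = [0, 3] = row 2 of A ✓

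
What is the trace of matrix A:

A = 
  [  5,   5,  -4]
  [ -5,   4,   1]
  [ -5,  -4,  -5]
4

tr(A) = 5 + 4 + -5 = 4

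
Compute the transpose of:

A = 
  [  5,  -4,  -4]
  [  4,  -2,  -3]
Aᵀ = 
  [  5,   4]
  [ -4,  -2]
  [ -4,  -3]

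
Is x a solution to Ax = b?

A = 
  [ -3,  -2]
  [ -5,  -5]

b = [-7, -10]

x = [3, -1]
Yes

Ax = [-7, -10] = b ✓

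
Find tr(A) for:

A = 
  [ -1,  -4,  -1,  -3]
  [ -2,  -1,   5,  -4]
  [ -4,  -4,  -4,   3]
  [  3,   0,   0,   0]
-6

tr(A) = -1 + -1 + -4 + 0 = -6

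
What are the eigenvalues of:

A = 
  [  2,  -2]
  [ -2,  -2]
tr(A) = 0, det(A) = -8
Characteristic polynomial: λ² - tr(A)λ + det(A) = λ² - 8
λ² - 8 = 0  ⇒  λ = (0 ± √((0)² - 4·(-8)))/2 = (0 ± √(32))/2
  = 2√2,  -2√2

λ = 2√2, -2√2  (≈ 2.828, -2.828)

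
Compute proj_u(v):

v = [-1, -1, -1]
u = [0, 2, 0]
v·u = (-1)(0) + (-1)(2) + (-1)(0) = -2
u·u = (0)² + (2)² + (0)² = 4
proj_u(v) = (v·u / u·u) × u = (-2/4) × u = (-1/2) × u

proj_u(v) = [0, -1, 0]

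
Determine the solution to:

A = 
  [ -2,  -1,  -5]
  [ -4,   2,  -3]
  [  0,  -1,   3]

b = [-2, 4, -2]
x = [0, 2, 0]

Row reduce the augmented matrix [A|b]:
R2 → R2 - (2)·R1
R3 → R3 + (1/4)·R2
REF = 
  [  -2,   -1,   -5,   -2]
  [   0,    4,    7,    8]
  [   0,    0, 19/4,    0]

Back-substitution:
x₃ = 0 / (19/4) = 0
x₂ = (8 - (7)(0)) / 4 = 2
x₁ = (-2 - (-1)(2) - (-5)(0)) / (-2) = 0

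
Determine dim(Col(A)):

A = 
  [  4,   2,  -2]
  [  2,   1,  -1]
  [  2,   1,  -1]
Row reduce:
R2 → R2 - (1/2)·R1
R3 → R3 - (1/2)·R1
REF = 
  [  4,   2,  -2]
  [  0,   0,   0]
  [  0,   0,   0]
Pivot columns: 1 → 1 pivot.
dim(Col(A)) = number of pivot columns = 1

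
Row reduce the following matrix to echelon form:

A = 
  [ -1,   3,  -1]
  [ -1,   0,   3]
Row operations:
R2 → R2 - (1)·R1

Resulting echelon form:
REF = 
  [ -1,   3,  -1]
  [  0,  -3,   4]

Rank = 2 (number of non-zero pivot rows).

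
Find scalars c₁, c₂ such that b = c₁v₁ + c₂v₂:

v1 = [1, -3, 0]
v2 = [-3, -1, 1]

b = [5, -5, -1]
c1 = 2, c2 = -1

b = 2·v1 + -1·v2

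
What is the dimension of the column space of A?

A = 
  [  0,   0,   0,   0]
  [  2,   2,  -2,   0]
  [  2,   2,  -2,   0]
dim(Col(A)) = 1

Row reduce:
Swap R1 ↔ R2
R3 → R3 - (1)·R1
REF = 
  [  2,   2,  -2,   0]
  [  0,   0,   0,   0]
  [  0,   0,   0,   0]
Pivot columns: 1 → 1 pivot.
dim(Col(A)) = number of pivot columns = 1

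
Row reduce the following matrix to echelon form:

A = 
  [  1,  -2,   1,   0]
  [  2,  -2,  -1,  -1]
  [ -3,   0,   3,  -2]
Row operations:
R2 → R2 - (2)·R1
R3 → R3 + (3)·R1
R3 → R3 + (3)·R2

Resulting echelon form:
REF = 
  [  1,  -2,   1,   0]
  [  0,   2,  -3,  -1]
  [  0,   0,  -3,  -5]

Rank = 3 (number of non-zero pivot rows).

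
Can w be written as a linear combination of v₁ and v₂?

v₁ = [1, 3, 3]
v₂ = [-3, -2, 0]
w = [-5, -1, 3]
Yes

Form the augmented matrix and row-reduce:
[v₁|v₂|w] = 
  [  1,  -3,  -5]
  [  3,  -2,  -1]
  [  3,   0,   3]
R2 → R2 - (3)·R1
R3 → R3 - (3)·R1
R3 → R3 - (9/7)·R2
REF = 
  [  1,  -3,  -5]
  [  0,   7,  14]
  [  0,   0,   0]

No row of the form [0 0 | nonzero], so the system is consistent. Back-substitution gives c₁ = 1, c₂ = 2: w = (1)·v₁ + (2)·v₂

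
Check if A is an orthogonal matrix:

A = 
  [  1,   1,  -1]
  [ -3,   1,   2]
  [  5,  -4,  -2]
No

AᵀA = 
  [ 35, -22, -17]
  [-22,  18,   9]
  [-17,   9,   9]
≠ I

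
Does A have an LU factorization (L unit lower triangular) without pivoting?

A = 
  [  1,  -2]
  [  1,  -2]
Yes.
A[1,1] = 1 ≠ 0, so Gaussian elimination proceeds without a row swap: multiplier ℓ₂₁ = (1)/(1) = 1, and U[2,2] = -2 - (1)(-2) = 0.
L = 
  [  1,   0]
  [  1,   1]
U = 
  [  1,  -2]
  [  0,   0]
Check row 2 of LU: [(1)(1), (1)(-2) + 0] = [1, -2] = row 2 of A ✓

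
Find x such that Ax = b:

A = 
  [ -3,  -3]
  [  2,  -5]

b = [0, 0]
x = [0, 0]

Row reduce the augmented matrix [A|b]:
R2 → R2 + (2/3)·R1
REF = 
  [ -3,  -3,   0]
  [  0,  -7,   0]

Back-substitution:
x₂ = 0 / (-7) = 0
x₁ = (0 - (-3)(0)) / (-3) = 0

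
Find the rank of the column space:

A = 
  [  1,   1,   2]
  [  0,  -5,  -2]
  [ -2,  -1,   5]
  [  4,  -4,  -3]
Row reduce:
R3 → R3 + (2)·R1
R4 → R4 - (4)·R1
R3 → R3 + (1/5)·R2
R4 → R4 - (8/5)·R2
R4 → R4 + (39/43)·R3
REF = 
  [   1,    1,    2]
  [   0,   -5,   -2]
  [   0,    0, 43/5]
  [   0,    0,    0]
Pivot columns: 1, 2, 3 → 3 pivots.
dim(Col(A)) = number of pivot columns = 3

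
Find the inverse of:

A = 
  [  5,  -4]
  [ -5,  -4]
det(A) = (5)(-4) - (-4)(-5) = -40
For a 2×2 matrix, A⁻¹ = (1/det(A)) · [[d, -b], [-c, a]]
    = (-1/40) · [[-4, 4], [5, 5]]

A⁻¹ = 
  [ 1/10, -1/10]
  [ -1/8,  -1/8]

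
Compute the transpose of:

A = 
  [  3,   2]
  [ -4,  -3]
Aᵀ = 
  [  3,  -4]
  [  2,  -3]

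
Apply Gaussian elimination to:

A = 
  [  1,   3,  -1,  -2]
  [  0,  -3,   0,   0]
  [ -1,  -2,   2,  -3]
Row operations:
R3 → R3 + (1)·R1
R3 → R3 + (1/3)·R2

Resulting echelon form:
REF = 
  [  1,   3,  -1,  -2]
  [  0,  -3,   0,   0]
  [  0,   0,   1,  -5]

Rank = 3 (number of non-zero pivot rows).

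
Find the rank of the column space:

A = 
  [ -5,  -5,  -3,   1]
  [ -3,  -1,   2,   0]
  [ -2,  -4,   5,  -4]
Row reduce:
R2 → R2 - (3/5)·R1
R3 → R3 - (2/5)·R1
R3 → R3 + (1)·R2
REF = 
  [  -5,   -5,   -3,    1]
  [   0,    2, 19/5, -3/5]
  [   0,    0,   10,   -5]
Pivot columns: 1, 2, 3 → 3 pivots.
dim(Col(A)) = number of pivot columns = 3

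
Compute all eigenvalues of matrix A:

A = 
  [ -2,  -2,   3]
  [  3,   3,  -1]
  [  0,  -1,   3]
λ = -1, (5 + i√3)/2, (5 - i√3)/2  (≈ -1, 2.5 + 0.866i, 2.5 - 0.866i)

Characteristic polynomial: det(λI - A) = λ³ - 4λ² + 2λ + 7
Testing integer divisors of the constant term: p(-1) = 0, so (λ + 1) is a factor:
p(λ) = (λ + 1)(λ² - 5λ + 7)
λ² - 5λ + 7 = 0  ⇒  λ = (5 ± √((-5)² - 4·(7)))/2 = (5 ± √(-3))/2
  = (5 + i√3)/2,  (5 - i√3)/2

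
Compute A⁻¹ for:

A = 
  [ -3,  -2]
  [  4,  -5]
det(A) = (-3)(-5) - (-2)(4) = 23
For a 2×2 matrix, A⁻¹ = (1/det(A)) · [[d, -b], [-c, a]]
    = (1/23) · [[-5, 2], [-4, -3]]

A⁻¹ = 
  [-5/23,  2/23]
  [-4/23, -3/23]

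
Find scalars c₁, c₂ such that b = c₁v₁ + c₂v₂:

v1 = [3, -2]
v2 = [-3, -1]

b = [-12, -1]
c1 = -1, c2 = 3

b = -1·v1 + 3·v2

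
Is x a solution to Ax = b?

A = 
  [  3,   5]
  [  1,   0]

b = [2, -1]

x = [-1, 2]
No

Ax = [7, -1] ≠ b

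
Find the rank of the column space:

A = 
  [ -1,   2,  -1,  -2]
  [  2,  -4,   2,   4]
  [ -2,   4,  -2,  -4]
dim(Col(A)) = 1

Row reduce:
R2 → R2 + (2)·R1
R3 → R3 - (2)·R1
REF = 
  [ -1,   2,  -1,  -2]
  [  0,   0,   0,   0]
  [  0,   0,   0,   0]
Pivot columns: 1 → 1 pivot.
dim(Col(A)) = number of pivot columns = 1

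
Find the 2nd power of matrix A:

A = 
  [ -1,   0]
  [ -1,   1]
A² = A·A:
A²[1,1] = (-1)(-1) + (0)(-1) = 1
A²[1,2] = (-1)(0) + (0)(1) = 0
A²[2,1] = (-1)(-1) + (1)(-1) = 0
A²[2,2] = (-1)(0) + (1)(1) = 1
A² = 
  [  1,   0]
  [  0,   1]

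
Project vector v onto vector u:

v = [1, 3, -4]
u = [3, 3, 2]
v·u = (1)(3) + (3)(3) + (-4)(2) = 4
u·u = (3)² + (3)² + (2)² = 22
proj_u(v) = (v·u / u·u) × u = (4/22) × u = (2/11) × u

proj_u(v) = [6/11, 6/11, 4/11]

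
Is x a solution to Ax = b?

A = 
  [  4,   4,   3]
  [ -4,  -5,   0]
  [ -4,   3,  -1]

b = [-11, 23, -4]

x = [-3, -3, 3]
No

Ax = [-15, 27, 0] ≠ b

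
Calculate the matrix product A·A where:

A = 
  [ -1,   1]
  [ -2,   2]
A² = A·A:
A²[1,1] = (-1)(-1) + (1)(-2) = -1
A²[1,2] = (-1)(1) + (1)(2) = 1
A²[2,1] = (-2)(-1) + (2)(-2) = -2
A²[2,2] = (-2)(1) + (2)(2) = 2
A² = 
  [ -1,   1]
  [ -2,   2]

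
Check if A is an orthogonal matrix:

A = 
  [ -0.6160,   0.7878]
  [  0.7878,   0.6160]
Yes

AᵀA = 
  [  1.0001,   0]
  [  0,   1.0001]
≈ I (equal to I up to the 4-dp rounding of the entries)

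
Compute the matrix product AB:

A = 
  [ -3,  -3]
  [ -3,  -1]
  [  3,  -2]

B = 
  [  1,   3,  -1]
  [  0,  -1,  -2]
AB = 
  [ -3,  -6,   9]
  [ -3,  -8,   5]
  [  3,  11,   1]

A is 3×2 and B is 2×3, so AB is 3×3. Each entry is (row of A)·(column of B):
AB[1,1] = (-3)(1) + (-3)(0) = -3
AB[1,2] = (-3)(3) + (-3)(-1) = -6
AB[1,3] = (-3)(-1) + (-3)(-2) = 9
AB[2,1] = (-3)(1) + (-1)(0) = -3
AB[2,2] = (-3)(3) + (-1)(-1) = -8
AB[2,3] = (-3)(-1) + (-1)(-2) = 5
AB[3,1] = (3)(1) + (-2)(0) = 3
AB[3,2] = (3)(3) + (-2)(-1) = 11
AB[3,3] = (3)(-1) + (-2)(-2) = 1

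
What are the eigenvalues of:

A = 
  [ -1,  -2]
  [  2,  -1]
tr(A) = -2, det(A) = 5
Characteristic polynomial: λ² - tr(A)λ + det(A) = λ² + 2λ + 5
λ² + 2λ + 5 = 0  ⇒  λ = (-2 ± √((2)² - 4·(5)))/2 = (-2 ± √(-16))/2
  = -1 + 2i,  -1 - 2i

λ = -1 + 2i, -1 - 2i  (≈ -1 + 2i, -1 - 2i)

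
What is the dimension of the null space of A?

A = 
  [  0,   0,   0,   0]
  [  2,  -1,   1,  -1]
nullity(A) = 3

Row reduce:
Swap R1 ↔ R2
REF = 
  [  2,  -1,   1,  -1]
  [  0,   0,   0,   0]
Pivot columns: 1 → 1 pivot.
rank(A) = 1, so nullity(A) = 4 - 1 = 3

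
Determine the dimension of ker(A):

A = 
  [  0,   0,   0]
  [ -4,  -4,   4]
nullity(A) = 2

Row reduce:
Swap R1 ↔ R2
REF = 
  [ -4,  -4,   4]
  [  0,   0,   0]
Pivot columns: 1 → 1 pivot.
rank(A) = 1, so nullity(A) = 3 - 1 = 2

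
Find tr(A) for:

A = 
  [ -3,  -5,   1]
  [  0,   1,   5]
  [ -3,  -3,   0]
-2

tr(A) = -3 + 1 + 0 = -2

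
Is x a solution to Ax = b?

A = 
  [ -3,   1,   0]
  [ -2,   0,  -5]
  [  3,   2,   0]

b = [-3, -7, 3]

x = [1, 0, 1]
Yes

Ax = [-3, -7, 3] = b ✓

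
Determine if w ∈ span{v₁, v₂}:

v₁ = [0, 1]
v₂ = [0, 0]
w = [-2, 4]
No

Form the augmented matrix and row-reduce:
[v₁|v₂|w] = 
  [  0,   0,  -2]
  [  1,   0,   4]
Swap R1 ↔ R2
REF = 
  [  1,   0,   4]
  [  0,   0,  -2]

Row 2 reads [0 0 | -2], i.e. 0 = -2, so the system is inconsistent and w ∉ span{v₁, v₂}.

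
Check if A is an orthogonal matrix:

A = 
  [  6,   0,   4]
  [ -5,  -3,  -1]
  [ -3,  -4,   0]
No

AᵀA = 
  [ 70,  27,  29]
  [ 27,  25,   3]
  [ 29,   3,  17]
≠ I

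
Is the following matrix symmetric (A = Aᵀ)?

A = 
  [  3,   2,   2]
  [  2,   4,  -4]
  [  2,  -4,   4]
Yes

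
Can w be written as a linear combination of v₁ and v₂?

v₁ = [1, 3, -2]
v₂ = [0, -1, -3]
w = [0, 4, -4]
No

Form the augmented matrix and row-reduce:
[v₁|v₂|w] = 
  [  1,   0,   0]
  [  3,  -1,   4]
  [ -2,  -3,  -4]
R2 → R2 - (3)·R1
R3 → R3 + (2)·R1
R3 → R3 - (3)·R2
REF = 
  [  1,   0,   0]
  [  0,  -1,   4]
  [  0,   0, -16]

Row 3 reads [0 0 | -16], i.e. 0 = -16, so the system is inconsistent and w ∉ span{v₁, v₂}.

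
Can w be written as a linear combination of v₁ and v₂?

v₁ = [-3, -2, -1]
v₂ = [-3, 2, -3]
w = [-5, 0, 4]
No

Form the augmented matrix and row-reduce:
[v₁|v₂|w] = 
  [ -3,  -3,  -5]
  [ -2,   2,   0]
  [ -1,  -3,   4]
R2 → R2 - (2/3)·R1
R3 → R3 - (1/3)·R1
R3 → R3 + (1/2)·R2
REF = 
  [  -3,   -3,   -5]
  [   0,    4, 10/3]
  [   0,    0, 22/3]

Row 3 reads [0 0 | 22/3], i.e. 0 = 22/3, so the system is inconsistent and w ∉ span{v₁, v₂}.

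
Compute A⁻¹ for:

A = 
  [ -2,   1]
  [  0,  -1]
det(A) = (-2)(-1) - (1)(0) = 2
For a 2×2 matrix, A⁻¹ = (1/det(A)) · [[d, -b], [-c, a]]
    = (1/2) · [[-1, -1], [0, -2]]

A⁻¹ = 
  [-1/2, -1/2]
  [   0,   -1]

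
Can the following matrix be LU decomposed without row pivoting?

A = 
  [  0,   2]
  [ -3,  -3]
No.
A[1,1] = 0 but A[2,1] = -3 ≠ 0. Any LU with L unit lower triangular has (LU)[1,1] = U[1,1] and (LU)[2,1] = L[2,1]·U[1,1]; matching A forces U[1,1] = 0, which then forces (LU)[2,1] = 0 ≠ -3. A row swap (pivoting) is required.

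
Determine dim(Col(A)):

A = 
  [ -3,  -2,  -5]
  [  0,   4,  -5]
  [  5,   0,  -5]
Row reduce:
R3 → R3 + (5/3)·R1
R3 → R3 + (5/6)·R2
REF = 
  [   -3,    -2,    -5]
  [    0,     4,    -5]
  [    0,     0, -35/2]
Pivot columns: 1, 2, 3 → 3 pivots.
dim(Col(A)) = number of pivot columns = 3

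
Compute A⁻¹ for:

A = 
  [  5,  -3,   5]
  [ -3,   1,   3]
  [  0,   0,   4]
det(A) = (5)·((1)(4) - (3)(0)) - (-3)·((-3)(4) - (3)(0)) + (5)·((-3)(0) - (1)(0))
  = (5)(4) - (-3)(-12) + (5)(0)
  = -16
det(A) = -16 ≠ 0, so A is invertible.

Cofactors Cᵢⱼ = (-1)ⁱ⁺ʲ·Mᵢⱼ:
C = 
  [  4,  12,   0]
  [ 12,  20,   0]
  [-14, -30,  -4]

adj(A) = Cᵀ:
adj(A) = 
  [  4,  12, -14]
  [ 12,  20, -30]
  [  0,   0,  -4]

A⁻¹ = (-1/16) · adj(A):
A⁻¹ = 
  [-1/4, -3/4,  7/8]
  [-3/4, -5/4, 15/8]
  [   0,    0,  1/4]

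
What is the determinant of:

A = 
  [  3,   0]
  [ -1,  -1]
For a 2×2 matrix, det = ad - bc = (3)(-1) - (0)(-1) = -3

det(A) = -3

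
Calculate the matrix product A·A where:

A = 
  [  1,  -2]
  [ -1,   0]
A² = A·A:
A²[1,1] = (1)(1) + (-2)(-1) = 3
A²[1,2] = (1)(-2) + (-2)(0) = -2
A²[2,1] = (-1)(1) + (0)(-1) = -1
A²[2,2] = (-1)(-2) + (0)(0) = 2
A² = 
  [  3,  -2]
  [ -1,   2]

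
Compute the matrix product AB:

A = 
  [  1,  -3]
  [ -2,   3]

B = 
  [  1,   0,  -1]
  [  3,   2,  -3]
A is 2×2 and B is 2×3, so AB is 2×3. Each entry is (row of A)·(column of B):
AB[1,1] = (1)(1) + (-3)(3) = -8
AB[1,2] = (1)(0) + (-3)(2) = -6
AB[1,3] = (1)(-1) + (-3)(-3) = 8
AB[2,1] = (-2)(1) + (3)(3) = 7
AB[2,2] = (-2)(0) + (3)(2) = 6
AB[2,3] = (-2)(-1) + (3)(-3) = -7

AB = 
  [ -8,  -6,   8]
  [  7,   6,  -7]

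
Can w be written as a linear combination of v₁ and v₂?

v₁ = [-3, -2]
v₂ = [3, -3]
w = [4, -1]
Yes

Form the augmented matrix and row-reduce:
[v₁|v₂|w] = 
  [ -3,   3,   4]
  [ -2,  -3,  -1]
R2 → R2 - (2/3)·R1
REF = 
  [   -3,     3,     4]
  [    0,    -5, -11/3]

No row of the form [0 0 | nonzero], so the system is consistent. Back-substitution gives c₁ = -3/5, c₂ = 11/15: w = (-3/5)·v₁ + (11/15)·v₂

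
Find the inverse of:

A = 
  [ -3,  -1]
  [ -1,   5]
det(A) = (-3)(5) - (-1)(-1) = -16
For a 2×2 matrix, A⁻¹ = (1/det(A)) · [[d, -b], [-c, a]]
    = (-1/16) · [[5, 1], [1, -3]]

A⁻¹ = 
  [-5/16, -1/16]
  [-1/16,  3/16]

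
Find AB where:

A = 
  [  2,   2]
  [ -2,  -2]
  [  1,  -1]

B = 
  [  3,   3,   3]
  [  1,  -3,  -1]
AB = 
  [  8,   0,   4]
  [ -8,   0,  -4]
  [  2,   6,   4]

A is 3×2 and B is 2×3, so AB is 3×3. Each entry is (row of A)·(column of B):
AB[1,1] = (2)(3) + (2)(1) = 8
AB[1,2] = (2)(3) + (2)(-3) = 0
AB[1,3] = (2)(3) + (2)(-1) = 4
AB[2,1] = (-2)(3) + (-2)(1) = -8
AB[2,2] = (-2)(3) + (-2)(-3) = 0
AB[2,3] = (-2)(3) + (-2)(-1) = -4
AB[3,1] = (1)(3) + (-1)(1) = 2
AB[3,2] = (1)(3) + (-1)(-3) = 6
AB[3,3] = (1)(3) + (-1)(-1) = 4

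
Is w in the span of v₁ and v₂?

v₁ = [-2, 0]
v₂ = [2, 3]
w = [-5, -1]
Yes

Form the augmented matrix and row-reduce:
[v₁|v₂|w] = 
  [ -2,   2,  -5]
  [  0,   3,  -1]
(already in echelon form — no row operations needed)

No row of the form [0 0 | nonzero], so the system is consistent. Back-substitution gives c₁ = 13/6, c₂ = -1/3: w = (13/6)·v₁ + (-1/3)·v₂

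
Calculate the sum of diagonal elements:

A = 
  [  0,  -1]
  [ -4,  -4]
-4

tr(A) = 0 + -4 = -4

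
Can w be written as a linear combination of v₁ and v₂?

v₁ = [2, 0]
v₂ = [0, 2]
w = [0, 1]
Yes

Form the augmented matrix and row-reduce:
[v₁|v₂|w] = 
  [  2,   0,   0]
  [  0,   2,   1]
(already in echelon form — no row operations needed)

No row of the form [0 0 | nonzero], so the system is consistent. Back-substitution gives c₁ = 0, c₂ = 1/2: w = (0)·v₁ + (1/2)·v₂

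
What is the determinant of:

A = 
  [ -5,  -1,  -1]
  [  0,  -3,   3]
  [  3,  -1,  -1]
-48

Cofactor expansion along row 1:
det(A) = (-5)·((-3)(-1) - (3)(-1)) - (-1)·((0)(-1) - (3)(3)) + (-1)·((0)(-1) - (-3)(3))
  = (-5)(6) - (-1)(-9) + (-1)(9)
  = -48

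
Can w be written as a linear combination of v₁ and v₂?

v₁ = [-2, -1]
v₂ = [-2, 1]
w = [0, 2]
Yes

Form the augmented matrix and row-reduce:
[v₁|v₂|w] = 
  [ -2,  -2,   0]
  [ -1,   1,   2]
R2 → R2 - (1/2)·R1
REF = 
  [ -2,  -2,   0]
  [  0,   2,   2]

No row of the form [0 0 | nonzero], so the system is consistent. Back-substitution gives c₁ = -1, c₂ = 1: w = (-1)·v₁ + (1)·v₂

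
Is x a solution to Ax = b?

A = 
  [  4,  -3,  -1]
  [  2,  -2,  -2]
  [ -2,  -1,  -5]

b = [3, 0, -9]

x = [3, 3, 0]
Yes

Ax = [3, 0, -9] = b ✓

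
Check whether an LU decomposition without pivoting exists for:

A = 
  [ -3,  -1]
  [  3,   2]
Yes.
A[1,1] = -3 ≠ 0, so Gaussian elimination proceeds without a row swap: multiplier ℓ₂₁ = (3)/(-3) = -1, and U[2,2] = 2 - (-1)(-1) = 1.
L = 
  [  1,   0]
  [ -1,   1]
U = 
  [ -3,  -1]
  [  0,   1]
Check row 2 of LU: [(-1)(-3), (-1)(-1) + 1] = [3, 2] = row 2 of A ✓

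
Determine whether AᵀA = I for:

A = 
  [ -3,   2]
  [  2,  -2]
No

AᵀA = 
  [ 13, -10]
  [-10,   8]
≠ I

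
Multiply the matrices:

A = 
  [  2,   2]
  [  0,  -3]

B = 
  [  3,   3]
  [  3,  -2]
AB = 
  [ 12,   2]
  [ -9,   6]

A is 2×2 and B is 2×2, so AB is 2×2. Each entry is (row of A)·(column of B):
AB[1,1] = (2)(3) + (2)(3) = 12
AB[1,2] = (2)(3) + (2)(-2) = 2
AB[2,1] = (0)(3) + (-3)(3) = -9
AB[2,2] = (0)(3) + (-3)(-2) = 6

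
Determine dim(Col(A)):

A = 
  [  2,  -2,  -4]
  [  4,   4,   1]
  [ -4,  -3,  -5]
Row reduce:
R2 → R2 - (2)·R1
R3 → R3 + (2)·R1
R3 → R3 + (7/8)·R2
REF = 
  [    2,    -2,    -4]
  [    0,     8,     9]
  [    0,     0, -41/8]
Pivot columns: 1, 2, 3 → 3 pivots.
dim(Col(A)) = number of pivot columns = 3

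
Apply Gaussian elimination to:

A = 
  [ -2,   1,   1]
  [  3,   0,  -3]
Row operations:
R2 → R2 + (3/2)·R1

Resulting echelon form:
REF = 
  [  -2,    1,    1]
  [   0,  3/2, -3/2]

Rank = 2 (number of non-zero pivot rows).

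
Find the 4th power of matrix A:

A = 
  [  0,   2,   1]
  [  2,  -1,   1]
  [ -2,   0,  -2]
A^4 = 
  [ 12, -14,   2]
  [-32,  37,  -7]
  [ 32, -36,   8]

A² = A·A:
A²[1,1] = (0)(0) + (2)(2) + (1)(-2) = 2
A²[1,2] = (0)(2) + (2)(-1) + (1)(0) = -2
A²[1,3] = (0)(1) + (2)(1) + (1)(-2) = 0
A²[2,1] = (2)(0) + (-1)(2) + (1)(-2) = -4
A²[2,2] = (2)(2) + (-1)(-1) + (1)(0) = 5
A²[2,3] = (2)(1) + (-1)(1) + (1)(-2) = -1
A²[3,1] = (-2)(0) + (0)(2) + (-2)(-2) = 4
A²[3,2] = (-2)(2) + (0)(-1) + (-2)(0) = -4
A²[3,3] = (-2)(1) + (0)(1) + (-2)(-2) = 2
A² = 
  [  2,  -2,   0]
  [ -4,   5,  -1]
  [  4,  -4,   2]

A^3 = A^2·A:
A^3[1,1] = (2)(0) + (-2)(2) + (0)(-2) = -4
A^3[1,2] = (2)(2) + (-2)(-1) + (0)(0) = 6
A^3[1,3] = (2)(1) + (-2)(1) + (0)(-2) = 0
A^3[2,1] = (-4)(0) + (5)(2) + (-1)(-2) = 12
A^3[2,2] = (-4)(2) + (5)(-1) + (-1)(0) = -13
A^3[2,3] = (-4)(1) + (5)(1) + (-1)(-2) = 3
A^3[3,1] = (4)(0) + (-4)(2) + (2)(-2) = -12
A^3[3,2] = (4)(2) + (-4)(-1) + (2)(0) = 12
A^3[3,3] = (4)(1) + (-4)(1) + (2)(-2) = -4
A^3 = 
  [ -4,   6,   0]
  [ 12, -13,   3]
  [-12,  12,  -4]

A^4 = A^3·A:
A^4[1,1] = (-4)(0) + (6)(2) + (0)(-2) = 12
A^4[1,2] = (-4)(2) + (6)(-1) + (0)(0) = -14
A^4[1,3] = (-4)(1) + (6)(1) + (0)(-2) = 2
A^4[2,1] = (12)(0) + (-13)(2) + (3)(-2) = -32
A^4[2,2] = (12)(2) + (-13)(-1) + (3)(0) = 37
A^4[2,3] = (12)(1) + (-13)(1) + (3)(-2) = -7
A^4[3,1] = (-12)(0) + (12)(2) + (-4)(-2) = 32
A^4[3,2] = (-12)(2) + (12)(-1) + (-4)(0) = -36
A^4[3,3] = (-12)(1) + (12)(1) + (-4)(-2) = 8
A^4 = 
  [ 12, -14,   2]
  [-32,  37,  -7]
  [ 32, -36,   8]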